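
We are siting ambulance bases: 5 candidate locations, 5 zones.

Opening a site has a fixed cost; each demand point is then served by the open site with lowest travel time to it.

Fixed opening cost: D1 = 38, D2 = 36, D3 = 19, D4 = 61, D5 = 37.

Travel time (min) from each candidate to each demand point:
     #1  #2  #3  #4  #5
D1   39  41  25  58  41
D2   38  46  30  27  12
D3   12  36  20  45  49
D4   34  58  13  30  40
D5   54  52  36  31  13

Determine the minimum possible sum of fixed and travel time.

Open {D2, D3}: assign each demand point to its cheapest open site.
  #1→D3 12, #2→D3 36, #3→D3 20, #4→D2 27, #5→D2 12
  travel time 107, fixed 55 → total 162.
Compare {D3, D5}: travel time 112 + fixed 56 = 168.
Compare {D3}: travel time 162 + fixed 19 = 181.
Compare {D2}: travel time 153 + fixed 36 = 189.
All other subsets cost ≥ 168. Minimum total cost: 162.

162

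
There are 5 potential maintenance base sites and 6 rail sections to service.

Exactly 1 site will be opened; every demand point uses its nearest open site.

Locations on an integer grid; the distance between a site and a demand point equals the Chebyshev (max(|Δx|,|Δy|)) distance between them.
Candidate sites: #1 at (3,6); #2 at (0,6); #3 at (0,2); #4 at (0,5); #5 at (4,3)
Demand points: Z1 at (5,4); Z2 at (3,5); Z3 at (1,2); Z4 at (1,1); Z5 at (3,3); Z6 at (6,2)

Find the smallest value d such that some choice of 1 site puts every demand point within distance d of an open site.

Open {#5}.
  Farthest demand point is Z3 at distance 3 (to #5); all others are ≤ 3.
With {#1} the worst case is 5.
With {#2} the worst case is 6.
No size-1 selection achieves below 3.

3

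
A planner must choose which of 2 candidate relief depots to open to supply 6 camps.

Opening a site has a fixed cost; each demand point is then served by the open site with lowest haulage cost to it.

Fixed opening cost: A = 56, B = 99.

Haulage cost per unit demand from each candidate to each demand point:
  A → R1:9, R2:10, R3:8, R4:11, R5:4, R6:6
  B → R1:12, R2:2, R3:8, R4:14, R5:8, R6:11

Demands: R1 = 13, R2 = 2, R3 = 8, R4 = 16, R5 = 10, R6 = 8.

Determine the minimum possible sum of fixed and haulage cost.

521

Open {A}: assign each demand point to its cheapest open site.
  R1→A 13×9=117, R2→A 2×10=20, R3→A 8×8=64, R4→A 16×11=176, R5→A 10×4=40, R6→A 8×6=48
  haulage cost 465, fixed 56 → total 521.
Compare {A, B}: haulage cost 449 + fixed 155 = 604.
Compare {B}: haulage cost 616 + fixed 99 = 715.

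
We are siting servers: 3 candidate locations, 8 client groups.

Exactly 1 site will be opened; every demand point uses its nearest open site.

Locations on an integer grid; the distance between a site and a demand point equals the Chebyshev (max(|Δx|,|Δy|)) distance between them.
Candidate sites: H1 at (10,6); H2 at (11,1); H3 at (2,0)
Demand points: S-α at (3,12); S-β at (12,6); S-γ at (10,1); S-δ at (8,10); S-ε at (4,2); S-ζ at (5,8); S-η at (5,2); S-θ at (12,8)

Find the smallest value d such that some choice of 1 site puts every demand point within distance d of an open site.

7

Open {H1}.
  Farthest demand point is S-α at distance 7 (to H1); all others are ≤ 7.
With {H2} the worst case is 11.
With {H3} the worst case is 12.
No size-1 selection achieves below 7.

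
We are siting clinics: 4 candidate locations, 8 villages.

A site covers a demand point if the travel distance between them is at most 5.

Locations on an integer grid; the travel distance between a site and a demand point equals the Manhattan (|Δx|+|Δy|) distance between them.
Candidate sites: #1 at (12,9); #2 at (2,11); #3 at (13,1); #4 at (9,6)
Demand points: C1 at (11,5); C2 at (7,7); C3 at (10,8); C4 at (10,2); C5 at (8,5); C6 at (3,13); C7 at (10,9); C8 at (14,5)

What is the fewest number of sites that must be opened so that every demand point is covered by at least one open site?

Coverage sets (demand points within 5 of each site):
  #1: {C1, C3, C7}
  #2: {C6}
  #3: {C4, C8}
  #4: {C1, C2, C3, C4, C5, C7}
No 2 sites suffice: every size-2 union leaves at least one demand point uncovered.
But {#2, #3, #4} covers everything, so the minimum is 3.

3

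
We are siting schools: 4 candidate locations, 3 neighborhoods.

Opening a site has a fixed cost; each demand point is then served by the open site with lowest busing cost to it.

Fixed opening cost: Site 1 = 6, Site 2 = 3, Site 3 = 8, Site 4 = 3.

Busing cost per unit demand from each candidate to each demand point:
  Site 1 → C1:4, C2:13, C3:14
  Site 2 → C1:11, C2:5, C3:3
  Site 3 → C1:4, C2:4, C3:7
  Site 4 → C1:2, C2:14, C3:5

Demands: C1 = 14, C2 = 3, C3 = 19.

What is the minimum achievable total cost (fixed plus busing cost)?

106

Open {Site 2, Site 4}: assign each demand point to its cheapest open site.
  C1→Site 4 14×2=28, C2→Site 2 3×5=15, C3→Site 2 19×3=57
  busing cost 100, fixed 6 → total 106.
Compare {Site 2, Site 3, Site 4}: busing cost 97 + fixed 14 = 111.
Compare {Site 1, Site 2, Site 4}: busing cost 100 + fixed 12 = 112.
Compare {Site 1, Site 2, Site 3, Site 4}: busing cost 97 + fixed 20 = 117.
All other subsets cost ≥ 111. Minimum total cost: 106.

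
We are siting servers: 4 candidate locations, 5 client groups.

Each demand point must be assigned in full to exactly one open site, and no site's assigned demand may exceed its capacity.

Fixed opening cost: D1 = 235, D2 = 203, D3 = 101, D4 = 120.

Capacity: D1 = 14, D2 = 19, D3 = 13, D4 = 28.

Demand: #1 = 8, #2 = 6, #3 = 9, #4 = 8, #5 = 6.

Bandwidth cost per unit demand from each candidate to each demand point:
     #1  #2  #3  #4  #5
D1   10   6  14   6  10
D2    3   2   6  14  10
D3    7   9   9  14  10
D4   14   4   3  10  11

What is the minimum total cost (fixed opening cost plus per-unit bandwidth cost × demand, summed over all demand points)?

Open {D2, D4}; cheapest assignment that respects the capacities:
  D2 (cap 19, load 14): #1, #2 — cost 8×3 + 6×2 = 36
  D4 (cap 28, load 23): #3, #4, #5 — cost 9×3 + 8×10 + 6×11 = 173
  Shipping 209, fixed 323 → total 532.
  Any other capacity-feasible assignment to {D2, D4} ships for at least 209.
Compare {D3, D4}: its best feasible assignment gives total 554.
Compare {D1, D4}: its best feasible assignment gives total 626.
Every other set of open sites that can feasibly serve all demand totals ≥ 554 even under its best assignment. Minimum: 532.

532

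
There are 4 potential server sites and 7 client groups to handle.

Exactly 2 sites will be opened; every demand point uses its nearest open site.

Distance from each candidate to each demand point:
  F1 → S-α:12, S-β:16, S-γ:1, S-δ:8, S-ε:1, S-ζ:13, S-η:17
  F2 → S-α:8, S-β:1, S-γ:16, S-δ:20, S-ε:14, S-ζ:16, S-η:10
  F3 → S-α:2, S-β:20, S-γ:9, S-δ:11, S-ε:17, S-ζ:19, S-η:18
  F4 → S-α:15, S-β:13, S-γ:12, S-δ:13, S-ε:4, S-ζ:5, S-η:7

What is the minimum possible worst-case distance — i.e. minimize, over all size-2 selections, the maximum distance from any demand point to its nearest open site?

13

Open {F1, F2}.
  Farthest demand point is S-ζ at distance 13 (to F1); all others are ≤ 13.
With {F1, F4} the worst case is 13.
With {F2, F4} the worst case is 13.
No size-2 selection achieves below 13.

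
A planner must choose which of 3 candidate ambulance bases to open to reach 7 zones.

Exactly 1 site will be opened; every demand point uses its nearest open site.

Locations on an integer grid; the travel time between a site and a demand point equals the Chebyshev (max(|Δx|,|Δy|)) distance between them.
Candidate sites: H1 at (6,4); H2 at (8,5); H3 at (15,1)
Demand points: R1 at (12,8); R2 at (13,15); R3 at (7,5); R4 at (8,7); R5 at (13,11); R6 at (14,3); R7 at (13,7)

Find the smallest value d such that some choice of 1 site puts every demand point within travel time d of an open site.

10

Open {H2}.
  Farthest demand point is R2 at travel time 10 (to H2); all others are ≤ 10.
With {H1} the worst case is 11.
With {H3} the worst case is 14.
No size-1 selection achieves below 10.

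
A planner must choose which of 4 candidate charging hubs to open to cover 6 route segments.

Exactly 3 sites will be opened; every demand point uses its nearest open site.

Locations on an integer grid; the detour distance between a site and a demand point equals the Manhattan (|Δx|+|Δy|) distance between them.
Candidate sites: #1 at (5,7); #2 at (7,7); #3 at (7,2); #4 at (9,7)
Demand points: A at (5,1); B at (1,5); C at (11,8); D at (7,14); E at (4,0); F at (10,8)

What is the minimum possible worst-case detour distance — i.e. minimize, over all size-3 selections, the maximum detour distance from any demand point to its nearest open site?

7

Open {#1, #2, #3}.
  Farthest demand point is D at detour distance 7 (to #2); all others are ≤ 7.
With {#1, #2, #4} the worst case is 8.
With {#2, #3, #4} the worst case is 8.
No size-3 selection achieves below 7.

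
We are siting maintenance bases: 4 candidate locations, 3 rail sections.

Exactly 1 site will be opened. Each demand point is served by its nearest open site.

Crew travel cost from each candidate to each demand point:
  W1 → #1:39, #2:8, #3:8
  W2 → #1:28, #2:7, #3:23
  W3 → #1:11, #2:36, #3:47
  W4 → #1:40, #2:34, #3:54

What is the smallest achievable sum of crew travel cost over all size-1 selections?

55

Open {W1}.
  #1→W1 39, #2→W1 8, #3→W1 8  ⇒ total 55.
Compare {W2}: total 58.
Compare {W3}: total 94.
No size-1 selection does better; minimum is 55.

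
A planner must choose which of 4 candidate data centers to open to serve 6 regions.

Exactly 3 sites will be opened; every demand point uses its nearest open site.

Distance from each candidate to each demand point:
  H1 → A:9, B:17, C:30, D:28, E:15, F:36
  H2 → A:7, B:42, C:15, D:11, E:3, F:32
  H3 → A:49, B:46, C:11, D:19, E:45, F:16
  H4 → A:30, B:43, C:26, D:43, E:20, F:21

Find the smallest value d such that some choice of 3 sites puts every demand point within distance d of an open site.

Open {H1, H2, H3}.
  Farthest demand point is B at distance 17 (to H1); all others are ≤ 17.
With {H1, H3, H4} the worst case is 19.
With {H1, H2, H4} the worst case is 21.
No size-3 selection achieves below 17.

17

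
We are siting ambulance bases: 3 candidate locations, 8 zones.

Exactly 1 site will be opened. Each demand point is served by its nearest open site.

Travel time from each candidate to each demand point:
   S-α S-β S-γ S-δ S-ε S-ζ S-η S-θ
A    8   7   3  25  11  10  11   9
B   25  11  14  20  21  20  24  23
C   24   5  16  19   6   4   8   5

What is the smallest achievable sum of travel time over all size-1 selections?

84

Open {A}.
  S-α→A 8, S-β→A 7, S-γ→A 3, S-δ→A 25, S-ε→A 11, S-ζ→A 10, S-η→A 11, S-θ→A 9  ⇒ total 84.
Compare {C}: total 87.
Compare {B}: total 158.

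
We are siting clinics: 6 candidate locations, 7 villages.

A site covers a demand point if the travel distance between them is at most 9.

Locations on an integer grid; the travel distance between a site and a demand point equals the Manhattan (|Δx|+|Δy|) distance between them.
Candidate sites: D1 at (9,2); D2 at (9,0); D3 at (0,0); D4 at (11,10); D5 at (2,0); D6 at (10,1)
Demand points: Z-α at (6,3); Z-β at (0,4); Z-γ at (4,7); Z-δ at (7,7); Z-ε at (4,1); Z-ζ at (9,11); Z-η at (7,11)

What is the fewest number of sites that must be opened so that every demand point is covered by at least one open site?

2

Coverage sets (demand points within 9 of each site):
  D1: {Z-α, Z-δ, Z-ε, Z-ζ}
  D2: {Z-α, Z-δ, Z-ε}
  D3: {Z-α, Z-β, Z-ε}
  D4: {Z-δ, Z-ζ, Z-η}
  D5: {Z-α, Z-β, Z-γ, Z-ε}
  D6: {Z-α, Z-δ, Z-ε}
No single site covers all 7 demand points.
But {D4, D5} covers everything, so the minimum is 2.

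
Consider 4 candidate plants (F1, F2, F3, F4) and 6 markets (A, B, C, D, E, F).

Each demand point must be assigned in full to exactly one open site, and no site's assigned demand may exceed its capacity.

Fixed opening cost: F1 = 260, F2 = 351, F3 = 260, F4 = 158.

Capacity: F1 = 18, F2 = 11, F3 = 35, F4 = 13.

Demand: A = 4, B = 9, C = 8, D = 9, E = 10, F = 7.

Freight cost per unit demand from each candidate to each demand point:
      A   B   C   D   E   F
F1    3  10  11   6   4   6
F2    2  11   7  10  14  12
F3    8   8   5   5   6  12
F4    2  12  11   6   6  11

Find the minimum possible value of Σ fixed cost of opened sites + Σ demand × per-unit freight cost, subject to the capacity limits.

Open {F3, F4}; cheapest assignment that respects the capacities:
  F3 (cap 35, load 34): B, C, E, F — cost 9×8 + 8×5 + 10×6 + 7×12 = 256
  F4 (cap 13, load 13): A, D — cost 4×2 + 9×6 = 62
  Shipping 318, fixed 418 → total 736.
  Any other capacity-feasible assignment to {F3, F4} ships for at least 318.
Compare {F1, F3}: its best feasible assignment gives total 791.
Compare {F1, F3, F4}: its best feasible assignment gives total 925.
Every other set of open sites that can feasibly serve all demand totals ≥ 791 even under its best assignment. Minimum: 736.

736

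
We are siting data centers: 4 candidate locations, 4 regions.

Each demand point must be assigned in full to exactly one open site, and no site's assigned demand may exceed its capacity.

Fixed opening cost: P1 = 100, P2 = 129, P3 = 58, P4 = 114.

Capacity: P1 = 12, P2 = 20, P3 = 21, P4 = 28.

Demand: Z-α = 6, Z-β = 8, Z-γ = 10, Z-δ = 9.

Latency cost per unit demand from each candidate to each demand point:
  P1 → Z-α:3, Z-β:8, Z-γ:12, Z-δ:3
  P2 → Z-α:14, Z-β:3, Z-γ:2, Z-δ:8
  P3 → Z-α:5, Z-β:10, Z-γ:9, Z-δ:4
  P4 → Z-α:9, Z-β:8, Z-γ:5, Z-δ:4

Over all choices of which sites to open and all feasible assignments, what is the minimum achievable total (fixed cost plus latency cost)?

Open {P2, P3}; cheapest assignment that respects the capacities:
  P2 (cap 20, load 18): Z-β, Z-γ — cost 8×3 + 10×2 = 44
  P3 (cap 21, load 15): Z-α, Z-δ — cost 6×5 + 9×4 = 66
  Shipping 110, fixed 187 → total 297.
  Any other capacity-feasible assignment to {P2, P3} ships for at least 110.
Compare {P3, P4}: its best feasible assignment gives total 352.
Compare {P2, P4}: its best feasible assignment gives total 377.
Every other set of open sites that can feasibly serve all demand totals ≥ 352 even under its best assignment. Minimum: 297.

297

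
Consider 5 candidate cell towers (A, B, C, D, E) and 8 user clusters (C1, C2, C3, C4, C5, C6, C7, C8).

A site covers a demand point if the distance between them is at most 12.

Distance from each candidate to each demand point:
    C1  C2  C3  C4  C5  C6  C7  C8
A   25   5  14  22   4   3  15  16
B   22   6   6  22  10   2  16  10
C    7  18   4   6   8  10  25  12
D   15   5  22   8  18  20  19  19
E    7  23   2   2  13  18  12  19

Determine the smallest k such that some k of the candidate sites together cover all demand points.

Coverage sets (demand points within 12 of each site):
  A: {C2, C5, C6}
  B: {C2, C3, C5, C6, C8}
  C: {C1, C3, C4, C5, C6, C8}
  D: {C2, C4}
  E: {C1, C3, C4, C7}
No single site covers all 8 demand points.
But {B, E} covers everything, so the minimum is 2.

2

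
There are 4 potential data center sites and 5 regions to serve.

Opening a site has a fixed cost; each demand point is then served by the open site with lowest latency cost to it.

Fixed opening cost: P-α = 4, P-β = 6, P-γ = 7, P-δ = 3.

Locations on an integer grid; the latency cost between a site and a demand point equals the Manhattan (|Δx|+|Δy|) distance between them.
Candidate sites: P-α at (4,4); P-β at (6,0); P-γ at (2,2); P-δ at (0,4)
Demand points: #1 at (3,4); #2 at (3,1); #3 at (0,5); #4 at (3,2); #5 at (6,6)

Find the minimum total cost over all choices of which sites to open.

20

Open {P-α, P-δ}: assign each demand point to its cheapest open site.
  #1→P-α 1, #2→P-α 4, #3→P-δ 1, #4→P-α 3, #5→P-α 4
  latency cost 13, fixed 7 → total 20.
Compare {P-α}: latency cost 17 + fixed 4 = 21.
Compare {P-α, P-γ, P-δ}: latency cost 9 + fixed 14 = 23.
Compare {P-α, P-γ}: latency cost 13 + fixed 11 = 24.
All other subsets cost ≥ 21. Minimum total cost: 20.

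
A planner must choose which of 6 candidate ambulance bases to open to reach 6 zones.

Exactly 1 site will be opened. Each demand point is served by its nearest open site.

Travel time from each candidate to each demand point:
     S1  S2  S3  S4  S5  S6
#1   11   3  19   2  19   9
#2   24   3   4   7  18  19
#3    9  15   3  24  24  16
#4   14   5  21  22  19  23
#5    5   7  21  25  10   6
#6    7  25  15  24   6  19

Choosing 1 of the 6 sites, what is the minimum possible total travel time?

63

Open {#1}.
  S1→#1 11, S2→#1 3, S3→#1 19, S4→#1 2, S5→#1 19, S6→#1 9  ⇒ total 63.
Compare {#5}: total 74.
Compare {#2}: total 75.
No size-1 selection does better; minimum is 63.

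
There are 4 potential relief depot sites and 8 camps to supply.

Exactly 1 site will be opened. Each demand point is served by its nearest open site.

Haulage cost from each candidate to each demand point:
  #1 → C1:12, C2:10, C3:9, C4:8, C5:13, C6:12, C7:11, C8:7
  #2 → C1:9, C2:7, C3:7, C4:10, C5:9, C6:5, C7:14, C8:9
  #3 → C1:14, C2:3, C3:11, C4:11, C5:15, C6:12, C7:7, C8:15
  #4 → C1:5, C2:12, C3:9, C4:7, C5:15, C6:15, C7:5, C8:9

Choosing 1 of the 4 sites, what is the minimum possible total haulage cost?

Open {#2}.
  C1→#2 9, C2→#2 7, C3→#2 7, C4→#2 10, C5→#2 9, C6→#2 5, C7→#2 14, C8→#2 9  ⇒ total 70.
Compare {#4}: total 77.
Compare {#1}: total 82.
No size-1 selection does better; minimum is 70.

70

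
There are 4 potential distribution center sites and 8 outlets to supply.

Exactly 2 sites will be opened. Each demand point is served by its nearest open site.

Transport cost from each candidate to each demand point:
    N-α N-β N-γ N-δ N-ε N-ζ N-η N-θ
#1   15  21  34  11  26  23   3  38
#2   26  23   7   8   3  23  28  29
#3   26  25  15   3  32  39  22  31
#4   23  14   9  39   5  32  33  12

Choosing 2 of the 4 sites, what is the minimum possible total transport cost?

92

Open {#1, #4}.
  N-α→#1 15, N-β→#4 14, N-γ→#4 9, N-δ→#1 11, N-ε→#4 5, N-ζ→#1 23, N-η→#1 3, N-θ→#4 12  ⇒ total 92.
Compare {#1, #2}: total 109.
Compare {#2, #4}: total 118.
No size-2 selection does better; minimum is 92.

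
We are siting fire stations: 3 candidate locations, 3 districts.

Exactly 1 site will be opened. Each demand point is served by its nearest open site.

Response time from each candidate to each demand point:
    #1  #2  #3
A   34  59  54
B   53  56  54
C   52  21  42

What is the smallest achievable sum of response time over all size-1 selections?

115

Open {C}.
  #1→C 52, #2→C 21, #3→C 42  ⇒ total 115.
Compare {A}: total 147.
Compare {B}: total 163.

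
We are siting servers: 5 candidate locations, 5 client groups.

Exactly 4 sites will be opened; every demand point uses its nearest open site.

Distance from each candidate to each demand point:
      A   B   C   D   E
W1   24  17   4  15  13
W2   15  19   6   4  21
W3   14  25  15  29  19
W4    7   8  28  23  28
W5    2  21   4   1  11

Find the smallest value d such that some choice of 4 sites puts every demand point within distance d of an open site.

11

Open {W1, W2, W4, W5}.
  Farthest demand point is E at distance 11 (to W5); all others are ≤ 11.
With {W1, W3, W4, W5} the worst case is 11.
With {W2, W3, W4, W5} the worst case is 11.
No size-4 selection achieves below 11.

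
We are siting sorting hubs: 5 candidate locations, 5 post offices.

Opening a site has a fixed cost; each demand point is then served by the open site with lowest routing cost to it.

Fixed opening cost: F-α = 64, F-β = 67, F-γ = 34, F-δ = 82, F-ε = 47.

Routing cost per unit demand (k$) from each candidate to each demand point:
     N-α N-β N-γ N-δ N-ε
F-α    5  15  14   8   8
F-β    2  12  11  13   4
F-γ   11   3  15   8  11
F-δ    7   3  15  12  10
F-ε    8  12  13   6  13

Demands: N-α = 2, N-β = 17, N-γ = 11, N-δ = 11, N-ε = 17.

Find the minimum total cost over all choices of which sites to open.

Open {F-β, F-γ}: assign each demand point to its cheapest open site.
  N-α→F-β 2×2=4, N-β→F-γ 17×3=51, N-γ→F-β 11×11=121, N-δ→F-γ 11×8=88, N-ε→F-β 17×4=68
  routing cost 332, fixed 101 → total 433.
Compare {F-β, F-γ, F-ε}: routing cost 310 + fixed 148 = 458.
Compare {F-α, F-β, F-γ}: routing cost 332 + fixed 165 = 497.
Compare {F-β, F-δ, F-ε}: routing cost 310 + fixed 196 = 506.
All other subsets cost ≥ 458. Minimum total cost: 433.

433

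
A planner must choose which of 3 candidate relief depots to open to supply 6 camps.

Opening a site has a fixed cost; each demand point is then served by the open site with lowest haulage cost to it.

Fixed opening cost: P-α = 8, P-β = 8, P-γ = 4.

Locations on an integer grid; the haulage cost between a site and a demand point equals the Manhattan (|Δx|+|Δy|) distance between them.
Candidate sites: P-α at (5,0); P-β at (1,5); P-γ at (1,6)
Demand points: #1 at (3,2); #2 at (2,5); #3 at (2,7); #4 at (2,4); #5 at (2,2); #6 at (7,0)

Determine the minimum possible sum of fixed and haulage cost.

Open {P-α, P-γ}: assign each demand point to its cheapest open site.
  #1→P-α 4, #2→P-γ 2, #3→P-γ 2, #4→P-γ 3, #5→P-α 5, #6→P-α 2
  haulage cost 18, fixed 12 → total 30.
Compare {P-α, P-β}: haulage cost 16 + fixed 16 = 32.
Compare {P-β}: haulage cost 26 + fixed 8 = 34.
Compare {P-γ}: haulage cost 30 + fixed 4 = 34.
All other subsets cost ≥ 32. Minimum total cost: 30.

30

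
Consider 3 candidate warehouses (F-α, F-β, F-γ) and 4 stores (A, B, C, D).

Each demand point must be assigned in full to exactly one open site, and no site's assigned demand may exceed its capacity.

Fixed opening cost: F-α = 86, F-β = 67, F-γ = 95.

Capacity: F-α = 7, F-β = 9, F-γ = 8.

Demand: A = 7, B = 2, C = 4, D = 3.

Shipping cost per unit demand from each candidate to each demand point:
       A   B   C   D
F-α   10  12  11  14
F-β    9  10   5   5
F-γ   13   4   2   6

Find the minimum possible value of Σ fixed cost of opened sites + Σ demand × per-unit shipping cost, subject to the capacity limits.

Open {F-β, F-γ}; cheapest assignment that respects the capacities:
  F-β (cap 9, load 9): A, B — cost 7×9 + 2×10 = 83
  F-γ (cap 8, load 7): C, D — cost 4×2 + 3×6 = 26
  Shipping 109, fixed 162 → total 271.
  Any other capacity-feasible assignment to {F-β, F-γ} ships for at least 109.
Compare {F-α, F-β}: its best feasible assignment gives total 278.
Compare {F-α, F-β, F-γ}: its best feasible assignment gives total 349.
Every other set of open sites that can feasibly serve all demand totals ≥ 278 even under its best assignment. Minimum: 271.

271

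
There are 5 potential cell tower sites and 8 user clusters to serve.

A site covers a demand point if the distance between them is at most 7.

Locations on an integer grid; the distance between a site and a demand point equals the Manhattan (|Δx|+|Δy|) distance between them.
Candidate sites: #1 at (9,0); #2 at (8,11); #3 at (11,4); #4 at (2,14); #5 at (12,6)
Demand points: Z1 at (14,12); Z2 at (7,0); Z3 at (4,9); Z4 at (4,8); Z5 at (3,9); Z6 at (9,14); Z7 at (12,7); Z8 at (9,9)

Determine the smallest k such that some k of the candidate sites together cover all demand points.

Coverage sets (demand points within 7 of each site):
  #1: {Z2}
  #2: {Z1, Z3, Z4, Z5, Z6, Z8}
  #3: {Z7, Z8}
  #4: {Z3, Z5, Z6}
  #5: {Z7, Z8}
No 2 sites suffice: every size-2 union leaves at least one demand point uncovered.
But {#1, #2, #3} covers everything, so the minimum is 3.

3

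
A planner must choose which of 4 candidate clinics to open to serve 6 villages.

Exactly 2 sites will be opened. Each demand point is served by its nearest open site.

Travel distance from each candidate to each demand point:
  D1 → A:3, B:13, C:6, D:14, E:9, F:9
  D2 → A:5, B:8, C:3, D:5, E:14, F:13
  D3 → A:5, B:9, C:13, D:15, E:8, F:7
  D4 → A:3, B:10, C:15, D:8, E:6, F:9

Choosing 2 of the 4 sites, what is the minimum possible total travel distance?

34

Open {D2, D4}.
  A→D4 3, B→D2 8, C→D2 3, D→D2 5, E→D4 6, F→D4 9  ⇒ total 34.
Compare {D2, D3}: total 36.
Compare {D1, D2}: total 37.
No size-2 selection does better; minimum is 34.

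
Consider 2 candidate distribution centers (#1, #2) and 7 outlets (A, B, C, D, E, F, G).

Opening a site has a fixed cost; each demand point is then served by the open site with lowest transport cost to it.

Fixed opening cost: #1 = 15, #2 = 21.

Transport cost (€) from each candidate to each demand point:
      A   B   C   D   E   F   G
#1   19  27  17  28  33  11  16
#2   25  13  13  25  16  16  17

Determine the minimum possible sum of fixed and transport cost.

Open {#2}: assign each demand point to its cheapest open site.
  A→#2 25, B→#2 13, C→#2 13, D→#2 25, E→#2 16, F→#2 16, G→#2 17
  transport cost 125, fixed 21 → total 146.
Compare {#1, #2}: transport cost 113 + fixed 36 = 149.
Compare {#1}: transport cost 151 + fixed 15 = 166.

146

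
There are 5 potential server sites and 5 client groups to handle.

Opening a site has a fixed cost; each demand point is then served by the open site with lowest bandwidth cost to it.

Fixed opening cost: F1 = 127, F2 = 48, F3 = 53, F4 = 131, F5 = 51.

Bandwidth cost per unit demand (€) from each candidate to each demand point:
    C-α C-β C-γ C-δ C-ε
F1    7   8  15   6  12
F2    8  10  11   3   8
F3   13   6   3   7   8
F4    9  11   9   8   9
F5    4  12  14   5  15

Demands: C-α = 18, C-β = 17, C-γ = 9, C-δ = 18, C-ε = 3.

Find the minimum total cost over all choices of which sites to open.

419

Open {F3, F5}: assign each demand point to its cheapest open site.
  C-α→F5 18×4=72, C-β→F3 17×6=102, C-γ→F3 9×3=27, C-δ→F5 18×5=90, C-ε→F3 3×8=24
  bandwidth cost 315, fixed 104 → total 419.
Compare {F2, F3, F5}: bandwidth cost 279 + fixed 152 = 431.
Compare {F2, F3}: bandwidth cost 351 + fixed 101 = 452.
Compare {F2, F5}: bandwidth cost 419 + fixed 99 = 518.
All other subsets cost ≥ 431. Minimum total cost: 419.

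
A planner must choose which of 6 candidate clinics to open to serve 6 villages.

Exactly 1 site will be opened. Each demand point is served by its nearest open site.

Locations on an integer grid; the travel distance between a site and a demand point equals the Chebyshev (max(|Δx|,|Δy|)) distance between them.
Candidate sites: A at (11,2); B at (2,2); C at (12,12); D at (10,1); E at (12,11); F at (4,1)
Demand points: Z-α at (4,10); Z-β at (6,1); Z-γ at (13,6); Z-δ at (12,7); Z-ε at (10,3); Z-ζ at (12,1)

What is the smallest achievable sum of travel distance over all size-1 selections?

24

Open {A}.
  Z-α→A 8, Z-β→A 5, Z-γ→A 4, Z-δ→A 5, Z-ε→A 1, Z-ζ→A 1  ⇒ total 24.
Compare {D}: total 28.
Compare {F}: total 42.
No size-1 selection does better; minimum is 24.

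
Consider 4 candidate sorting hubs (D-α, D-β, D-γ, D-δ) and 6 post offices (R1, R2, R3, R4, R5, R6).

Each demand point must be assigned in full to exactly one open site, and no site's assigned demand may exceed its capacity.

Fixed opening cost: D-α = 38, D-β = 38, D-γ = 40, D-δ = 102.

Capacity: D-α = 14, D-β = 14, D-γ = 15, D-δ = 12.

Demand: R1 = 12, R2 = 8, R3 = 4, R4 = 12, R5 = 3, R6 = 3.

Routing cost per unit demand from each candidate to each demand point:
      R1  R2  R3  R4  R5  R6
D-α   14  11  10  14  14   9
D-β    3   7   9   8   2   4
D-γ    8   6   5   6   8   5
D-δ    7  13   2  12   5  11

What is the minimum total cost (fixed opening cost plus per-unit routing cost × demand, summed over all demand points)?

452

Open {D-α, D-β, D-γ, D-δ}; cheapest assignment that respects the capacities:
  D-α (cap 14, load 8): R2 — cost 8×11 = 88
  D-β (cap 14, load 12): R1 — cost 12×3 = 36
  D-γ (cap 15, load 15): R4, R6 — cost 12×6 + 3×5 = 87
  D-δ (cap 12, load 7): R3, R5 — cost 4×2 + 3×5 = 23
  Shipping 234, fixed 218 → total 452.
  Any other capacity-feasible assignment to {D-α, D-β, D-γ, D-δ} ships for at least 234.
Total demand is 42; every other set of sites either has combined capacity below 42 or cannot fit the demands without splitting one across sites, so {D-α, D-β, D-γ, D-δ} is the only feasible choice of open sites. Minimum: 452.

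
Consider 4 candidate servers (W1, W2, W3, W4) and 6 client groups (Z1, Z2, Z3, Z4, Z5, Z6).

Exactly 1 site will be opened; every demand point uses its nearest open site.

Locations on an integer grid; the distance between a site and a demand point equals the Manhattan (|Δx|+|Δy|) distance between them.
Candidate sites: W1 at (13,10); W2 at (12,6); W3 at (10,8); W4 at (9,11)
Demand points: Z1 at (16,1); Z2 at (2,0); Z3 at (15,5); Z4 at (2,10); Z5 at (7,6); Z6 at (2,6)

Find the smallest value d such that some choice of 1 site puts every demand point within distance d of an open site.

16

Open {W2}.
  Farthest demand point is Z2 at distance 16 (to W2); all others are ≤ 16.
With {W3} the worst case is 16.
With {W4} the worst case is 18.
No size-1 selection achieves below 16.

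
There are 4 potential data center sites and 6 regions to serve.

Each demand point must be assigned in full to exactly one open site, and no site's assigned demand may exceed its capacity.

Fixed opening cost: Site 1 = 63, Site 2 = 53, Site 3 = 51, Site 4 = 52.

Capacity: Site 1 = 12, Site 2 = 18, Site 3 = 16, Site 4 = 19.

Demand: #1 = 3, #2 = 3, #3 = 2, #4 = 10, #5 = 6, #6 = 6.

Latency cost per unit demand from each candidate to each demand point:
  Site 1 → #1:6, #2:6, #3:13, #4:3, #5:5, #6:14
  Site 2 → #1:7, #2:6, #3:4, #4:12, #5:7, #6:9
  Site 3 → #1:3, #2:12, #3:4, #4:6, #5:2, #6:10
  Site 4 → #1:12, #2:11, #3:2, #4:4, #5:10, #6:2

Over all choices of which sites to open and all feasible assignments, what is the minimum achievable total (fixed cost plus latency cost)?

Open {Site 3, Site 4}; cheapest assignment that respects the capacities:
  Site 3 (cap 16, load 12): #1, #2, #5 — cost 3×3 + 3×12 + 6×2 = 57
  Site 4 (cap 19, load 18): #3, #4, #6 — cost 2×2 + 10×4 + 6×2 = 56
  Shipping 113, fixed 103 → total 216.
  Any other capacity-feasible assignment to {Site 3, Site 4} ships for at least 113.
Compare {Site 1, Site 4}: its best feasible assignment gives total 237.
Compare {Site 2, Site 4}: its best feasible assignment gives total 242.
Every other set of open sites that can feasibly serve all demand totals ≥ 237 even under its best assignment. Minimum: 216.

216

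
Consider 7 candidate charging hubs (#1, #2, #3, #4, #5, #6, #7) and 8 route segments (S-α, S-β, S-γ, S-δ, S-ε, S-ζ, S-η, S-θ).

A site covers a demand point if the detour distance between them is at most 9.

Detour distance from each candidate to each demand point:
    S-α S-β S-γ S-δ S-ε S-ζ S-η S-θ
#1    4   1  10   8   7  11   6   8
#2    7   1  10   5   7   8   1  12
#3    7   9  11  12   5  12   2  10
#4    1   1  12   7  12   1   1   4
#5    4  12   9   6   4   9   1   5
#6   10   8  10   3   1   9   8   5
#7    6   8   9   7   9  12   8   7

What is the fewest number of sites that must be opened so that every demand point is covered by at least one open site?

2

Coverage sets (demand points within 9 of each site):
  #1: {S-α, S-β, S-δ, S-ε, S-η, S-θ}
  #2: {S-α, S-β, S-δ, S-ε, S-ζ, S-η}
  #3: {S-α, S-β, S-ε, S-η}
  #4: {S-α, S-β, S-δ, S-ζ, S-η, S-θ}
  #5: {S-α, S-γ, S-δ, S-ε, S-ζ, S-η, S-θ}
  #6: {S-β, S-δ, S-ε, S-ζ, S-η, S-θ}
  #7: {S-α, S-β, S-γ, S-δ, S-ε, S-η, S-θ}
No single site covers all 8 demand points.
But {#1, #5} covers everything, so the minimum is 2.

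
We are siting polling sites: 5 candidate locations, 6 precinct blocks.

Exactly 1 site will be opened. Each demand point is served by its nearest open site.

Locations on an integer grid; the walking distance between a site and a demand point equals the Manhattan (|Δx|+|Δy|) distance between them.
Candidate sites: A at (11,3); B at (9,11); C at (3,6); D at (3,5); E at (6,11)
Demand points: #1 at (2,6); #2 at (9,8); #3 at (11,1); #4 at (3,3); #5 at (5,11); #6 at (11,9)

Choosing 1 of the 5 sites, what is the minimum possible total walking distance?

43

Open {C}.
  #1→C 1, #2→C 8, #3→C 13, #4→C 3, #5→C 7, #6→C 11  ⇒ total 43.
Compare {D}: total 45.
Compare {A}: total 49.
No size-1 selection does better; minimum is 43.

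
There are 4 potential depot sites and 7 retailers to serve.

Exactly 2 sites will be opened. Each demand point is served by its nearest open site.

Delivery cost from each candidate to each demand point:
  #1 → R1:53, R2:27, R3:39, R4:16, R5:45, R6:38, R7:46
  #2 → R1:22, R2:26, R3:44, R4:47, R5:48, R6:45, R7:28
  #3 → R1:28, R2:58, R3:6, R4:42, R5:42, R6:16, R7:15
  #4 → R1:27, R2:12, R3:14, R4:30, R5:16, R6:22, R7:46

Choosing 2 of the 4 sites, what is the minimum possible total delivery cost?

Open {#3, #4}.
  R1→#4 27, R2→#4 12, R3→#3 6, R4→#4 30, R5→#4 16, R6→#3 16, R7→#3 15  ⇒ total 122.
Compare {#2, #4}: total 144.
Compare {#1, #3}: total 150.
No size-2 selection does better; minimum is 122.

122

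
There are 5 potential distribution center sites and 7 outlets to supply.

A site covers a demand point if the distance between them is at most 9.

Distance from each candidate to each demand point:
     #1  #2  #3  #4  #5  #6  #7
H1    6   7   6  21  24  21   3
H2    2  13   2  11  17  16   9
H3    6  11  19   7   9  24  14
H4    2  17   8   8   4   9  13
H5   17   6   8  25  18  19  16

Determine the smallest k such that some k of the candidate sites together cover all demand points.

2

Coverage sets (demand points within 9 of each site):
  H1: {#1, #2, #3, #7}
  H2: {#1, #3, #7}
  H3: {#1, #4, #5}
  H4: {#1, #3, #4, #5, #6}
  H5: {#2, #3}
No single site covers all 7 demand points.
But {H1, H4} covers everything, so the minimum is 2.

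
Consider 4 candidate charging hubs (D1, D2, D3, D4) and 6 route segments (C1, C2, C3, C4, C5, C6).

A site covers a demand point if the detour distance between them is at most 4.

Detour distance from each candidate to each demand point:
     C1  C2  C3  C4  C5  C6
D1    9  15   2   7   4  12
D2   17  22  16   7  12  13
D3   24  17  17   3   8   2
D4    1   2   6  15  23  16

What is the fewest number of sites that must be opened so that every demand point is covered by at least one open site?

3

Coverage sets (demand points within 4 of each site):
  D1: {C3, C5}
  D2: {}
  D3: {C4, C6}
  D4: {C1, C2}
No 2 sites suffice: every size-2 union leaves at least one demand point uncovered.
But {D1, D3, D4} covers everything, so the minimum is 3.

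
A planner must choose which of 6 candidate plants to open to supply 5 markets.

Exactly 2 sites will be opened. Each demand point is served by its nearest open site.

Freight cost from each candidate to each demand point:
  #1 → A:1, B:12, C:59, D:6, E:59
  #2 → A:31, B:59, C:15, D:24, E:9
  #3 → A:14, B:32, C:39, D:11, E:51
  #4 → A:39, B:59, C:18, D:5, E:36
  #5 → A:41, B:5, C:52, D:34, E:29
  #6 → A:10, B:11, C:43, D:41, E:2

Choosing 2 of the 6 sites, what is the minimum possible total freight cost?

43

Open {#1, #2}.
  A→#1 1, B→#1 12, C→#2 15, D→#1 6, E→#2 9  ⇒ total 43.
Compare {#4, #6}: total 46.
Compare {#2, #6}: total 62.
No size-2 selection does better; minimum is 43.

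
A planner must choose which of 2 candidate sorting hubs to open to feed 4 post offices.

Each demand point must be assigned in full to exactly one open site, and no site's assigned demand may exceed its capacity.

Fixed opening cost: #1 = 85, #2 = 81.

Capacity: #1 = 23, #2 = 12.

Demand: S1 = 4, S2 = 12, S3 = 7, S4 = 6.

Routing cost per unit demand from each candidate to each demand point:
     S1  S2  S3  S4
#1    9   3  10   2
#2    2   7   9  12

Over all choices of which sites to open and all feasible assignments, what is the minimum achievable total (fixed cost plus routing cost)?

Open {#1, #2}; cheapest assignment that respects the capacities:
  #1 (cap 23, load 18): S2, S4 — cost 12×3 + 6×2 = 48
  #2 (cap 12, load 11): S1, S3 — cost 4×2 + 7×9 = 71
  Shipping 119, fixed 166 → total 285.
  Any other capacity-feasible assignment to {#1, #2} ships for at least 119.
Total demand is 29 and no other set of sites has combined capacity ≥ 29, so {#1, #2} is the only feasible choice of open sites. Minimum: 285.

285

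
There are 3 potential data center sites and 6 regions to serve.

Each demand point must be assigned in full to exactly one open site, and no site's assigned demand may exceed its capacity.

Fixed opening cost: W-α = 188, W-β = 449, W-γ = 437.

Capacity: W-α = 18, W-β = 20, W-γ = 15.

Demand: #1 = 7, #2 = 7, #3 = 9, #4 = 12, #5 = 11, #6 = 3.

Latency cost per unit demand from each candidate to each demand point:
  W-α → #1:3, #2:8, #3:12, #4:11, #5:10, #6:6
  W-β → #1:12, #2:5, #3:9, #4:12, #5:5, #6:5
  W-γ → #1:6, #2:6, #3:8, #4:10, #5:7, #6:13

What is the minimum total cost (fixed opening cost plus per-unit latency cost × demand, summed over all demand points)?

Open {W-α, W-β, W-γ}; cheapest assignment that respects the capacities:
  W-α (cap 18, load 17): #1, #2, #6 — cost 7×3 + 7×8 + 3×6 = 95
  W-β (cap 20, load 20): #3, #5 — cost 9×9 + 11×5 = 136
  W-γ (cap 15, load 12): #4 — cost 12×10 = 120
  Shipping 351, fixed 1074 → total 1425.
  Any other capacity-feasible assignment to {W-α, W-β, W-γ} ships for at least 351.
Total demand is 49 and no other set of sites has combined capacity ≥ 49, so {W-α, W-β, W-γ} is the only feasible choice of open sites. Minimum: 1425.

1425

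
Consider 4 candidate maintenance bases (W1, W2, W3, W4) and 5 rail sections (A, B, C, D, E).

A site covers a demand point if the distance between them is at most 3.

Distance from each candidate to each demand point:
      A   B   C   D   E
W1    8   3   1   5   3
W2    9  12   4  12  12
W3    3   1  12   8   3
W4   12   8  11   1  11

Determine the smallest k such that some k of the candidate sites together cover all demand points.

3

Coverage sets (demand points within 3 of each site):
  W1: {B, C, E}
  W2: {}
  W3: {A, B, E}
  W4: {D}
No 2 sites suffice: every size-2 union leaves at least one demand point uncovered.
But {W1, W3, W4} covers everything, so the minimum is 3.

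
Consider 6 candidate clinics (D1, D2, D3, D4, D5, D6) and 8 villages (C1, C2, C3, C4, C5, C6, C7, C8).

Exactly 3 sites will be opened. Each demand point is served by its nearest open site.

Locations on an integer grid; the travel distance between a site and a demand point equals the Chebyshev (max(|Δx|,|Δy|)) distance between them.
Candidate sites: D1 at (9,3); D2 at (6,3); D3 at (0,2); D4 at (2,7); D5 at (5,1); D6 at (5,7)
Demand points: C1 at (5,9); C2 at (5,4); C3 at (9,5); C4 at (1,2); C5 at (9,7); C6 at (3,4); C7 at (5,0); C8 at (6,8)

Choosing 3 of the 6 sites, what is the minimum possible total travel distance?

18

Open {D2, D3, D6}.
  C1→D6 2, C2→D2 1, C3→D2 3, C4→D3 1, C5→D2 4, C6→D2 3, C7→D2 3, C8→D6 1  ⇒ total 18.
Compare {D2, D5, D6}: total 19.
Compare {D3, D5, D6}: total 19.
No size-3 selection does better; minimum is 18.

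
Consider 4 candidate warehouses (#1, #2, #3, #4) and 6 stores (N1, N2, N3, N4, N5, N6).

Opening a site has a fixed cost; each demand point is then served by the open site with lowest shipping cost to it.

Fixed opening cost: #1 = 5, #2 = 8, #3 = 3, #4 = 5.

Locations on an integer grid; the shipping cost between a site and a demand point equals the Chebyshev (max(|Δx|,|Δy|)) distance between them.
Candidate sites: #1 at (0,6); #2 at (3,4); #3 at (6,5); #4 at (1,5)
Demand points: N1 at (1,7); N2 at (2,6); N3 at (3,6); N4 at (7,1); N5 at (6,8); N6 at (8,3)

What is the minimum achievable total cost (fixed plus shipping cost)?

22

Open {#3, #4}: assign each demand point to its cheapest open site.
  N1→#4 2, N2→#4 1, N3→#4 2, N4→#3 4, N5→#3 3, N6→#3 2
  shipping cost 14, fixed 8 → total 22.
Compare {#1, #3}: shipping cost 15 + fixed 8 = 23.
Compare {#3}: shipping cost 21 + fixed 3 = 24.
Compare {#1, #3, #4}: shipping cost 13 + fixed 13 = 26.
All other subsets cost ≥ 23. Minimum total cost: 22.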